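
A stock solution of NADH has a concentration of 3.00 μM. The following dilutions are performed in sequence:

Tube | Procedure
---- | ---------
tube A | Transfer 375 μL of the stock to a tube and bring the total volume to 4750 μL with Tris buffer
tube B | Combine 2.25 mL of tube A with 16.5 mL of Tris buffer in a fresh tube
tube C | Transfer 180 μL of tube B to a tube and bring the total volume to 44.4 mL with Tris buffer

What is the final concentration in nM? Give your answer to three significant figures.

Step 1: 375 μL brought to 4750 μL → factor 4750/375 = 12.667
Step 2: 2.25 mL + 16.5 mL = 18.75 mL total → factor 18.75/2.25 = 8.3333
Step 3: 180 μL brought to 44.4 mL → factor 44400/180 = 246.67
Overall dilution factor = 12.667 × 8.3333 × 246.67 = 26037
Final = 3.00 μM / 26037 = 0.0001152 μM = 0.115 nM

0.115 nM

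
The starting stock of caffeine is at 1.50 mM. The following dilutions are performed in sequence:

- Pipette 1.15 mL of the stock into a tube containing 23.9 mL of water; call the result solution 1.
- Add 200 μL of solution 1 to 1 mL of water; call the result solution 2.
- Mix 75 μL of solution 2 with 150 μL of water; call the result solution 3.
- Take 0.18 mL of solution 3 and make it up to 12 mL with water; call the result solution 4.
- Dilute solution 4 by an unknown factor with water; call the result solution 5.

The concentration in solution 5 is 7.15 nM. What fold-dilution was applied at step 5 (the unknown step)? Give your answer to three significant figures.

Step 1: 1.15 mL + 23.9 mL = 25.05 mL total → factor 25.05/1.15 = 21.783
Step 2: 200 μL + 1 mL = 1200 μL total → factor 1200/200 = 6
Step 3: 75 μL + 150 μL = 225 μL total → factor 225/75 = 3
Step 4: 0.18 mL brought to 12 mL → factor 12/0.18 = 66.667
Step 5: unknown factor x
Product of known-step factors = 26139
Overall factor = 1.50 mM / (7.15 nM) = 2.0979 × 10^5
x = 2.0979 × 10^5 / 26139 = 8.03

8.03-fold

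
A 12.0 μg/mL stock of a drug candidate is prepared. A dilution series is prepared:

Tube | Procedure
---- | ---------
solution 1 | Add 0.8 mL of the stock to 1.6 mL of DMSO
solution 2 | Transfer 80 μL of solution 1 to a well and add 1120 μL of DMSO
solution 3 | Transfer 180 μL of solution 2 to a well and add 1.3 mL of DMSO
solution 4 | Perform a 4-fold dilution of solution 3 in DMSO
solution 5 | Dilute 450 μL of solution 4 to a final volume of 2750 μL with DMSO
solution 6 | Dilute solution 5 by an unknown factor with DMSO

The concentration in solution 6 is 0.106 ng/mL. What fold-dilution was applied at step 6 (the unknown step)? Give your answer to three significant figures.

12.5-fold

Step 1: 0.8 mL + 1.6 mL = 2.4 mL total → factor 2.4/0.8 = 3
Step 2: 80 μL + 1120 μL = 1200 μL total → factor 1200/80 = 15
Step 3: 180 μL + 1.3 mL = 1480 μL total → factor 1480/180 = 8.2222
Step 4: 4-fold → factor 4
Step 5: 450 μL brought to 2750 μL → factor 2750/450 = 6.1111
Step 6: unknown factor x
Product of known-step factors = 9044.4
Overall factor = 12.0 μg/mL / (0.106 ng/mL) = 1.1321 × 10^5
x = 1.1321 × 10^5 / 9044.4 = 12.5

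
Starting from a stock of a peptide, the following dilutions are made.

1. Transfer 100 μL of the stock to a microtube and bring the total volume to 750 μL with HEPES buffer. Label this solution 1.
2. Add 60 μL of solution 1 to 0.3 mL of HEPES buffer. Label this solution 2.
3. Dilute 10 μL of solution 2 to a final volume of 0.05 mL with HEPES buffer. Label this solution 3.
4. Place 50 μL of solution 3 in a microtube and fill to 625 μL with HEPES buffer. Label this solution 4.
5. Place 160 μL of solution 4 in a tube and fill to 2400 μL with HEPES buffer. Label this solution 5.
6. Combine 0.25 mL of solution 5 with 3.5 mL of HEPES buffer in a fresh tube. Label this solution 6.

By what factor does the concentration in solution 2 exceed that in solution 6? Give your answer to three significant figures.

Step 1: 100 μL brought to 750 μL → factor 750/100 = 7.5
Step 2: 60 μL + 0.3 mL = 360 μL total → factor 360/60 = 6
Step 3: 10 μL brought to 0.05 mL → factor 50/10 = 5
Step 4: 50 μL brought to 625 μL → factor 625/50 = 12.5
Step 5: 160 μL brought to 2400 μL → factor 2400/160 = 15
Step 6: 0.25 mL + 3.5 mL = 3.75 mL total → factor 3.75/0.25 = 15
Dilution factor to solution 2 = 45; to solution 6 = 6.3281 × 10^5
[solution 2]/[solution 6] = (factor to solution 6)/(factor to solution 2) = 6.3281 × 10^5/45 = 1.41 × 10^4

1.41 × 10^4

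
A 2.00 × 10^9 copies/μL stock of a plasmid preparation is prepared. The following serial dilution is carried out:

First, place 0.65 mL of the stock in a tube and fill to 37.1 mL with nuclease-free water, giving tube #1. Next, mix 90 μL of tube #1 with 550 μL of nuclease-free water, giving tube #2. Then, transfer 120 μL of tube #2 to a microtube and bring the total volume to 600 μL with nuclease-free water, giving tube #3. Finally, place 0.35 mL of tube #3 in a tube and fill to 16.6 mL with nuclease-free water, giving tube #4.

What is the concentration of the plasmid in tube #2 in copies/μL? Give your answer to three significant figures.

Step 1: 0.65 mL brought to 37.1 mL → factor 37.1/0.65 = 57.077
Step 2: 90 μL + 550 μL = 640 μL total → factor 640/90 = 7.1111
Dilution factor through tube #2 = 57.077 × 7.1111 = 405.88
[tube #2] = 2.00 × 10^9 copies/μL / 405.88 = 4.93 × 10^6 copies/μL

4.93 × 10^6 copies/μL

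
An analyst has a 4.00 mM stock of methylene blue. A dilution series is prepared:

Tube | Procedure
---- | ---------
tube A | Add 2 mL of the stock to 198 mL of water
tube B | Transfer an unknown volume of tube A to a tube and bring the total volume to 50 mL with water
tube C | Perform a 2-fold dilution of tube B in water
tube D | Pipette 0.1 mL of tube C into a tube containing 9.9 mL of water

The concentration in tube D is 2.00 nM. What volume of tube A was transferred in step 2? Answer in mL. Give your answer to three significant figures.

0.500 mL

Step 1: 2 mL + 198 mL = 200 mL total → factor 200/2 = 100
Step 2: v brought to 50 mL → factor = 50 mL/v
Step 3: 2-fold → factor 2
Step 4: 0.1 mL + 9.9 mL = 10 mL total → factor 10/0.1 = 100
Product of known-step factors = 20000
Overall factor = 4.00 mM / (2.00 nM) = 2 × 10^6
Step-2 factor = 2 × 10^6 / 20000 = 100
v = 50 mL / 100 = 0.500 mL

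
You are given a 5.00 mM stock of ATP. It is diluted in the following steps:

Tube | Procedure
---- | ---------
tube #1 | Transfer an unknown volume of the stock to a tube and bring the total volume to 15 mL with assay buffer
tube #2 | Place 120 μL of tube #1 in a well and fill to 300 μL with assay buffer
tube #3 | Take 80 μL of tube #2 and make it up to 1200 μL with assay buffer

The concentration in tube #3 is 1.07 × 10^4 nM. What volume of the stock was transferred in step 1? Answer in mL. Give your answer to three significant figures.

Step 1: v brought to 15 mL → factor = 15 mL/v
Step 2: 120 μL brought to 300 μL → factor 300/120 = 2.5
Step 3: 80 μL brought to 1200 μL → factor 1200/80 = 15
Product of known-step factors = 37.5
Overall factor = 5.00 mM / (1.07 × 10^4 nM) = 467.29
Step-1 factor = 467.29 / 37.5 = 12.461
v = 15 mL / 12.461 = 1.20 mL

1.20 mL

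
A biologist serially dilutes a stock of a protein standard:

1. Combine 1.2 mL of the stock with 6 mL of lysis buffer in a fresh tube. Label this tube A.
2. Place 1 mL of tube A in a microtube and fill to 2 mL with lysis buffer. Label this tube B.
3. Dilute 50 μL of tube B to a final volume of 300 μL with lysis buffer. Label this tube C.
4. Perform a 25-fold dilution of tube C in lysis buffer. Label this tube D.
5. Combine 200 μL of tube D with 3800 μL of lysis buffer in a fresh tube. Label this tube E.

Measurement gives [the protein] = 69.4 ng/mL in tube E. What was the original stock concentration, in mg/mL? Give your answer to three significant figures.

2.50 mg/mL

Step 1: 1.2 mL + 6 mL = 7.2 mL total → factor 7.2/1.2 = 6
Step 2: 1 mL brought to 2 mL → factor 2/1 = 2
Step 3: 50 μL brought to 300 μL → factor 300/50 = 6
Step 4: 25-fold → factor 25
Step 5: 200 μL + 3800 μL = 4000 μL total → factor 4000/200 = 20
Overall dilution factor = 6 × 2 × 6 × 25 × 20 = 36000
Stock = 69.4 ng/mL × 36000 = 2.498 × 10^6 ng/mL = 2.50 mg/mL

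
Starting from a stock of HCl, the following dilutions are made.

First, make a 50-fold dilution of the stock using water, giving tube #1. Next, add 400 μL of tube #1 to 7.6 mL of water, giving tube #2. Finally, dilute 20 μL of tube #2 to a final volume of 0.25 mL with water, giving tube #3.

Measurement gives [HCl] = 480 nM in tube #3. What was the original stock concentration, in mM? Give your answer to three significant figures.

Step 1: 50-fold → factor 50
Step 2: 400 μL + 7.6 mL = 8000 μL total → factor 8000/400 = 20
Step 3: 20 μL brought to 0.25 mL → factor 250/20 = 12.5
Overall dilution factor = 50 × 20 × 12.5 = 12500
Stock = 480 nM × 12500 = 6.000 × 10^6 nM = 6.00 mM

6.00 mM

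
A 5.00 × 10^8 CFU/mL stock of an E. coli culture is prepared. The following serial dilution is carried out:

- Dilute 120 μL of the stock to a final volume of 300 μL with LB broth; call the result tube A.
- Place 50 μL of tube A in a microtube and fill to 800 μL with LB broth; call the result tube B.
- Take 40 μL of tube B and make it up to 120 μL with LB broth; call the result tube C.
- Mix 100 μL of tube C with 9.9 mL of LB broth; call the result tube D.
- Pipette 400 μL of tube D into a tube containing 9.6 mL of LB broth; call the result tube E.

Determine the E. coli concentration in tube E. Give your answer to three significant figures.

1.67 × 10^3 CFU/mL

Step 1: 120 μL brought to 300 μL → factor 300/120 = 2.5
Step 2: 50 μL brought to 800 μL → factor 800/50 = 16
Step 3: 40 μL brought to 120 μL → factor 120/40 = 3
Step 4: 100 μL + 9.9 mL = 10000 μL total → factor 10000/100 = 100
Step 5: 400 μL + 9.6 mL = 10000 μL total → factor 10000/400 = 25
Overall dilution factor = 2.5 × 16 × 3 × 100 × 25 = 3 × 10^5
Final = 5.00 × 10^8 CFU/mL / 3 × 10^5 = 1.67 × 10^3 CFU/mL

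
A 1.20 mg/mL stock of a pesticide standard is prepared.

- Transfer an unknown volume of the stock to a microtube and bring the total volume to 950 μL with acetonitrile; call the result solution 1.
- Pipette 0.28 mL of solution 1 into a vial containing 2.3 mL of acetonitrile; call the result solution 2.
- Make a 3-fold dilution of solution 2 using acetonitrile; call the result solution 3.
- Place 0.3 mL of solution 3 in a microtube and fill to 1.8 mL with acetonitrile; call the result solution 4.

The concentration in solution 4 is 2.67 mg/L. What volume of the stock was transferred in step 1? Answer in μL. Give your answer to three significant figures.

351 μL

Step 1: v brought to 950 μL → factor = 950 μL/v
Step 2: 0.28 mL + 2.3 mL = 2.58 mL total → factor 2.58/0.28 = 9.2143
Step 3: 3-fold → factor 3
Step 4: 0.3 mL brought to 1.8 mL → factor 1.8/0.3 = 6
Product of known-step factors = 165.86
Overall factor = 1.20 mg/mL / (2.67 mg/L) = 449.44
Step-1 factor = 449.44 / 165.86 = 2.7098
v = 950 μL / 2.7098 = 351 μL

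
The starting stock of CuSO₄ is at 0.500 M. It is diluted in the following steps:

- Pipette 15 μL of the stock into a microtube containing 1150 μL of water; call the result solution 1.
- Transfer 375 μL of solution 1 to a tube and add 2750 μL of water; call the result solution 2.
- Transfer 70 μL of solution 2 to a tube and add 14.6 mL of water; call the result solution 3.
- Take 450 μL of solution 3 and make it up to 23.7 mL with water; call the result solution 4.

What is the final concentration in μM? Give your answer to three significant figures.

Step 1: 15 μL + 1150 μL = 1165 μL total → factor 1165/15 = 77.667
Step 2: 375 μL + 2750 μL = 3125 μL total → factor 3125/375 = 8.3333
Step 3: 70 μL + 14.6 mL = 14670 μL total → factor 14670/70 = 209.57
Step 4: 450 μL brought to 23.7 mL → factor 23700/450 = 52.667
Overall dilution factor = 77.667 × 8.3333 × 209.57 × 52.667 = 7.1437 × 10^6
Final = 0.500 M / 7.1437 × 10^6 = 6.999 × 10^-8 M = 0.0700 μM

0.0700 μM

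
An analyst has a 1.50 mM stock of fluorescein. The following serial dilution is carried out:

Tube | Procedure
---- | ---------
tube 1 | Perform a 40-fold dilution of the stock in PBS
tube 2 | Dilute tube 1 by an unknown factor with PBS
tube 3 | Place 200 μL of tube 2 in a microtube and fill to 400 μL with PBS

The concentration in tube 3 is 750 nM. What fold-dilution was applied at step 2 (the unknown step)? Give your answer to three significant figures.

25.0-fold

Step 1: 40-fold → factor 40
Step 2: unknown factor x
Step 3: 200 μL brought to 400 μL → factor 400/200 = 2
Product of known-step factors = 80
Overall factor = 1.50 mM / (750 nM) = 2000
x = 2000 / 80 = 25.0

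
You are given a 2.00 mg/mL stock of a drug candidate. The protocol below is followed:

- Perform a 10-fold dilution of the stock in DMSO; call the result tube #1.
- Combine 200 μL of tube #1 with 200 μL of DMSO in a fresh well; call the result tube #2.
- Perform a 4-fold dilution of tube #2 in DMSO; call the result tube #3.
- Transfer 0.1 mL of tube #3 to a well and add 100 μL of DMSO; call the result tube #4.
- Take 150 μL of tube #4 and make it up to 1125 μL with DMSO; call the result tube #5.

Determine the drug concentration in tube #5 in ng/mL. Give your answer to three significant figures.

Step 1: 10-fold → factor 10
Step 2: 200 μL + 200 μL = 400 μL total → factor 400/200 = 2
Step 3: 4-fold → factor 4
Step 4: 0.1 mL + 100 μL = 0.2 mL total → factor 0.2/0.1 = 2
Step 5: 150 μL brought to 1125 μL → factor 1125/150 = 7.5
Overall dilution factor = 10 × 2 × 4 × 2 × 7.5 = 1200
Final = 2.00 mg/mL / 1200 = 0.001667 mg/mL = 1.67 × 10^3 ng/mL

1.67 × 10^3 ng/mL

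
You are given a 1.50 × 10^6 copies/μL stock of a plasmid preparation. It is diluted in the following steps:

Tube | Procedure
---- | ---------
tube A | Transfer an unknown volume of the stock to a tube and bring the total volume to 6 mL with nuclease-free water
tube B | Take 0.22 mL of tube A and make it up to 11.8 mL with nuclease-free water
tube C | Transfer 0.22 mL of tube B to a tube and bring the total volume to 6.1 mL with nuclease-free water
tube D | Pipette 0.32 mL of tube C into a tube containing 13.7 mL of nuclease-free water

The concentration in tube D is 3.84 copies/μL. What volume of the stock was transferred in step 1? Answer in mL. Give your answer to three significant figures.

Step 1: v brought to 6 mL → factor = 6 mL/v
Step 2: 0.22 mL brought to 11.8 mL → factor 11.8/0.22 = 53.636
Step 3: 0.22 mL brought to 6.1 mL → factor 6.1/0.22 = 27.727
Step 4: 0.32 mL + 13.7 mL = 14.02 mL total → factor 14.02/0.32 = 43.812
Product of known-step factors = 65158
Overall factor = 1.50 × 10^6 copies/μL / (3.84 copies/μL) = 3.9062 × 10^5
Step-1 factor = 3.9062 × 10^5 / 65158 = 5.9951
v = 6 mL / 5.9951 = 1.00 mL

1.00 mL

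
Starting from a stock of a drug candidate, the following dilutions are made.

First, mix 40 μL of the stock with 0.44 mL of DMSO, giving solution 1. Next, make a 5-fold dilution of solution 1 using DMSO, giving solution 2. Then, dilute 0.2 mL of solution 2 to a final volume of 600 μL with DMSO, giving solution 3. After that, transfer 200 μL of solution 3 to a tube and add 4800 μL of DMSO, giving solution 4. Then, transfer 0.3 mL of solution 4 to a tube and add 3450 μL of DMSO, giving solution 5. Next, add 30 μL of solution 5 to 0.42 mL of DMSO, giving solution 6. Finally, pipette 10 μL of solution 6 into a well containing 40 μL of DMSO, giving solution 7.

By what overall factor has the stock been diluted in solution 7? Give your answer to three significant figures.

Step 1: 40 μL + 0.44 mL = 480 μL total → factor 480/40 = 12
Step 2: 5-fold → factor 5
Step 3: 0.2 mL brought to 600 μL → factor 0.6/0.2 = 3
Step 4: 200 μL + 4800 μL = 5000 μL total → factor 5000/200 = 25
Step 5: 0.3 mL + 3450 μL = 3.75 mL total → factor 3.75/0.3 = 12.5
Step 6: 30 μL + 0.42 mL = 450 μL total → factor 450/30 = 15
Step 7: 10 μL + 40 μL = 50 μL total → factor 50/10 = 5
Overall dilution factor = 12 × 5 × 3 × 25 × 12.5 × 15 × 5 = 4.2188 × 10^6

4.22 × 10^6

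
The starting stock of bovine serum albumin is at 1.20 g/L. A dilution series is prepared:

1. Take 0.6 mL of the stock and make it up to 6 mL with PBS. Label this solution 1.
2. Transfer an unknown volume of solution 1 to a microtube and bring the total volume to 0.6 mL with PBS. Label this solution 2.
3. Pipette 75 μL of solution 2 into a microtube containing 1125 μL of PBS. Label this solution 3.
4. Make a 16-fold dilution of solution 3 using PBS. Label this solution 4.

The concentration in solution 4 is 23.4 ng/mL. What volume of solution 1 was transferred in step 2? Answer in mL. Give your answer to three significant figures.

Step 1: 0.6 mL brought to 6 mL → factor 6/0.6 = 10
Step 2: v brought to 0.6 mL → factor = 0.6 mL/v
Step 3: 75 μL + 1125 μL = 1200 μL total → factor 1200/75 = 16
Step 4: 16-fold → factor 16
Product of known-step factors = 2560
Overall factor = 1.20 g/L / (23.4 ng/mL) = 51282
Step-2 factor = 51282 / 2560 = 20.032
v = 0.6 mL / 20.032 = 0.0300 mL

0.0300 mL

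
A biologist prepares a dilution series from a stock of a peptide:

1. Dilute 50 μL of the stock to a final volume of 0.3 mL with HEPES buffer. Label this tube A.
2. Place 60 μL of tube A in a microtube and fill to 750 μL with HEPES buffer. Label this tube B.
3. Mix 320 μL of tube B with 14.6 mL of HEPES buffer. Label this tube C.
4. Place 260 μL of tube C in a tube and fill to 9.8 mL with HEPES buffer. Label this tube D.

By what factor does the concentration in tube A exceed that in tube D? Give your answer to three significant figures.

Step 1: 50 μL brought to 0.3 mL → factor 300/50 = 6
Step 2: 60 μL brought to 750 μL → factor 750/60 = 12.5
Step 3: 320 μL + 14.6 mL = 14920 μL total → factor 14920/320 = 46.625
Step 4: 260 μL brought to 9.8 mL → factor 9800/260 = 37.692
Dilution factor to tube A = 6; to tube D = 1.3181 × 10^5
[tube A]/[tube D] = (factor to tube D)/(factor to tube A) = 1.3181 × 10^5/6 = 2.20 × 10^4

2.20 × 10^4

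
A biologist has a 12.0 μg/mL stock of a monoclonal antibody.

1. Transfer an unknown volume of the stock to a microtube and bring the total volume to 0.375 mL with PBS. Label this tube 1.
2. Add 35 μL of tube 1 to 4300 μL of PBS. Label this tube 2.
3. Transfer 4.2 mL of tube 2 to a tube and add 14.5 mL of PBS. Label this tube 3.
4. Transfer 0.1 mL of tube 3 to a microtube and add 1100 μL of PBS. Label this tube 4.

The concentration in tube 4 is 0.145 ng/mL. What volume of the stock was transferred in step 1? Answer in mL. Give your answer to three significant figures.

0.0300 mL

Step 1: v brought to 0.375 mL → factor = 0.375 mL/v
Step 2: 35 μL + 4300 μL = 4335 μL total → factor 4335/35 = 123.86
Step 3: 4.2 mL + 14.5 mL = 18.7 mL total → factor 18.7/4.2 = 4.4524
Step 4: 0.1 mL + 1100 μL = 1.2 mL total → factor 1.2/0.1 = 12
Product of known-step factors = 6617.5
Overall factor = 12.0 μg/mL / (0.145 ng/mL) = 82759
Step-1 factor = 82759 / 6617.5 = 12.506
v = 0.375 mL / 12.506 = 0.0300 mL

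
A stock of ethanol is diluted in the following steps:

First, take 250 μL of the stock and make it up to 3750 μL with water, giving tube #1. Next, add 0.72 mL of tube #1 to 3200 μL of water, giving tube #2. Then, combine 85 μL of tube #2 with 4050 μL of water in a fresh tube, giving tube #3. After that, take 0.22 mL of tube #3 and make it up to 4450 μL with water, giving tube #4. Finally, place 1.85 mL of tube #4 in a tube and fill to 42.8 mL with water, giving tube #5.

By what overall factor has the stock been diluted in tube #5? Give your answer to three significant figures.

1.86 × 10^6

Step 1: 250 μL brought to 3750 μL → factor 3750/250 = 15
Step 2: 0.72 mL + 3200 μL = 3.92 mL total → factor 3.92/0.72 = 5.4444
Step 3: 85 μL + 4050 μL = 4135 μL total → factor 4135/85 = 48.647
Step 4: 0.22 mL brought to 4450 μL → factor 4.45/0.22 = 20.227
Step 5: 1.85 mL brought to 42.8 mL → factor 42.8/1.85 = 23.135
Overall dilution factor = 15 × 5.4444 × 48.647 × 20.227 × 23.135 = 1.8591 × 10^6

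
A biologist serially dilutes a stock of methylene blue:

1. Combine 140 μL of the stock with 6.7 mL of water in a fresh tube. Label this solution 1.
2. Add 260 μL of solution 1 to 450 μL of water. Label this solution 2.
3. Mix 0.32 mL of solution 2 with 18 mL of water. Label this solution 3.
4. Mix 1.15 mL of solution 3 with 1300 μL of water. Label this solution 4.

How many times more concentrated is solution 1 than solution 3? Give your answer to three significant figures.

156

Step 1: 140 μL + 6.7 mL = 6840 μL total → factor 6840/140 = 48.857
Step 2: 260 μL + 450 μL = 710 μL total → factor 710/260 = 2.7308
Step 3: 0.32 mL + 18 mL = 18.32 mL total → factor 18.32/0.32 = 57.25
Dilution factor to solution 1 = 48.857; to solution 3 = 7638.2
[solution 1]/[solution 3] = (factor to solution 3)/(factor to solution 1) = 7638.2/48.857 = 156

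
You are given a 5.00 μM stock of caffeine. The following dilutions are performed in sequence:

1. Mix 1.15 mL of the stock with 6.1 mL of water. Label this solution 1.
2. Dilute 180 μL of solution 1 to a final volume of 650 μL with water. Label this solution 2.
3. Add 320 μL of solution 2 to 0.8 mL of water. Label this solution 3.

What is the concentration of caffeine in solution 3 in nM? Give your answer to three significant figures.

62.8 nM

Step 1: 1.15 mL + 6.1 mL = 7.25 mL total → factor 7.25/1.15 = 6.3043
Step 2: 180 μL brought to 650 μL → factor 650/180 = 3.6111
Step 3: 320 μL + 0.8 mL = 1120 μL total → factor 1120/320 = 3.5
Overall dilution factor = 6.3043 × 3.6111 × 3.5 = 79.68
Final = 5.00 μM / 79.68 = 0.06275 μM = 62.8 nM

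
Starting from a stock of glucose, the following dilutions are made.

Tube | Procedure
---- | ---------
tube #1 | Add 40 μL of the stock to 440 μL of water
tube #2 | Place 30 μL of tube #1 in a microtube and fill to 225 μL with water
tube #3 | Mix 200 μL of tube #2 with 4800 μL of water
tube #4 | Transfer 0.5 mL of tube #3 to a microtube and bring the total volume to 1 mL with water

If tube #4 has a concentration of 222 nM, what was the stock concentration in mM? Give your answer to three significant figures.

Step 1: 40 μL + 440 μL = 480 μL total → factor 480/40 = 12
Step 2: 30 μL brought to 225 μL → factor 225/30 = 7.5
Step 3: 200 μL + 4800 μL = 5000 μL total → factor 5000/200 = 25
Step 4: 0.5 mL brought to 1 mL → factor 1/0.5 = 2
Overall dilution factor = 12 × 7.5 × 25 × 2 = 4500
Stock = 222 nM × 4500 = 9.990 × 10^5 nM = 0.999 mM

0.999 mM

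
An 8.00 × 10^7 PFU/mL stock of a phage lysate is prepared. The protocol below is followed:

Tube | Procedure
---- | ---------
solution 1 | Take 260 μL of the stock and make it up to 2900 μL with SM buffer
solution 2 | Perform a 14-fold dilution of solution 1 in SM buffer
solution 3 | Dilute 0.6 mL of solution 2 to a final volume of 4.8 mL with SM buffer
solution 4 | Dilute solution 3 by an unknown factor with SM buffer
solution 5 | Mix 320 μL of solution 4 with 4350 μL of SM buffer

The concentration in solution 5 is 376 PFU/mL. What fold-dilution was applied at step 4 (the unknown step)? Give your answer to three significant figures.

11.7-fold

Step 1: 260 μL brought to 2900 μL → factor 2900/260 = 11.154
Step 2: 14-fold → factor 14
Step 3: 0.6 mL brought to 4.8 mL → factor 4.8/0.6 = 8
Step 4: unknown factor x
Step 5: 320 μL + 4350 μL = 4670 μL total → factor 4670/320 = 14.594
Product of known-step factors = 18231
Overall factor = 8.00 × 10^7 PFU/mL / (376 PFU/mL) = 2.1277 × 10^5
x = 2.1277 × 10^5 / 18231 = 11.7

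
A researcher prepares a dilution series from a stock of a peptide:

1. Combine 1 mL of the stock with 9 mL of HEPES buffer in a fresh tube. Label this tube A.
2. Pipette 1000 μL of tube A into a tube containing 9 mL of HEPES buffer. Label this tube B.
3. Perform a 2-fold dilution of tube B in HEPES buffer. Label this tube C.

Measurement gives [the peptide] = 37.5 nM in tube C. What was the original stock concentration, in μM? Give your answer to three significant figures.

7.50 μM

Step 1: 1 mL + 9 mL = 10 mL total → factor 10/1 = 10
Step 2: 1000 μL + 9 mL = 10000 μL total → factor 10000/1000 = 10
Step 3: 2-fold → factor 2
Overall dilution factor = 10 × 10 × 2 = 200
Stock = 37.5 nM × 200 = 7500 nM = 7.50 μM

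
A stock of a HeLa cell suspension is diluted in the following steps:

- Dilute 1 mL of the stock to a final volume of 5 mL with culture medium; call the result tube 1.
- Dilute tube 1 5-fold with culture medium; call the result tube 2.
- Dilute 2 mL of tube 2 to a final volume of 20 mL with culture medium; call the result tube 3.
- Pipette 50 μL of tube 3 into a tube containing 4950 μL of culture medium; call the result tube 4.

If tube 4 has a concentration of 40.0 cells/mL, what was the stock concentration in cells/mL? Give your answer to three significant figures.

Step 1: 1 mL brought to 5 mL → factor 5/1 = 5
Step 2: 5-fold → factor 5
Step 3: 2 mL brought to 20 mL → factor 20/2 = 10
Step 4: 50 μL + 4950 μL = 5000 μL total → factor 5000/50 = 100
Overall dilution factor = 5 × 5 × 10 × 100 = 25000
Stock = 40.0 cells/mL × 25000 = 1.00 × 10^6 cells/mL

1.00 × 10^6 cells/mL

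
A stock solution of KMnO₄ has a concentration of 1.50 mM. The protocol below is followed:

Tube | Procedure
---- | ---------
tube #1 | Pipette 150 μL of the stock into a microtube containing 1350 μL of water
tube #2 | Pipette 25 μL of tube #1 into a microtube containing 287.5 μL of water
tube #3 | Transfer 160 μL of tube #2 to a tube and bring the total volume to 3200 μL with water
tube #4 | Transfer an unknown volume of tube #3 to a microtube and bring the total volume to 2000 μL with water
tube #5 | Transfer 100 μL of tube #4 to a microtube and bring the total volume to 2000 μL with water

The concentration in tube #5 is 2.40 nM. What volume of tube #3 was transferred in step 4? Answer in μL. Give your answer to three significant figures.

Step 1: 150 μL + 1350 μL = 1500 μL total → factor 1500/150 = 10
Step 2: 25 μL + 287.5 μL = 312.5 μL total → factor 312.5/25 = 12.5
Step 3: 160 μL brought to 3200 μL → factor 3200/160 = 20
Step 4: v brought to 2000 μL → factor = 2000 μL/v
Step 5: 100 μL brought to 2000 μL → factor 2000/100 = 20
Product of known-step factors = 50000
Overall factor = 1.50 mM / (2.40 nM) = 6.25 × 10^5
Step-4 factor = 6.25 × 10^5 / 50000 = 12.5
v = 2000 μL / 12.5 = 160 μL

160 μL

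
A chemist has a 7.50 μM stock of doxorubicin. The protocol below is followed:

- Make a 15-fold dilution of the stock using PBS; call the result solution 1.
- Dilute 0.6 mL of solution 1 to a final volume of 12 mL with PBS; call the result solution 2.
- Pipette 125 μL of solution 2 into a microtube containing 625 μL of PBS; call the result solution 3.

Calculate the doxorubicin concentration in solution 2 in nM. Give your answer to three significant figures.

25.0 nM

Step 1: 15-fold → factor 15
Step 2: 0.6 mL brought to 12 mL → factor 12/0.6 = 20
Dilution factor through solution 2 = 15 × 20 = 300
[solution 2] = 7.50 μM / 300 = 0.02500 μM = 25.0 nM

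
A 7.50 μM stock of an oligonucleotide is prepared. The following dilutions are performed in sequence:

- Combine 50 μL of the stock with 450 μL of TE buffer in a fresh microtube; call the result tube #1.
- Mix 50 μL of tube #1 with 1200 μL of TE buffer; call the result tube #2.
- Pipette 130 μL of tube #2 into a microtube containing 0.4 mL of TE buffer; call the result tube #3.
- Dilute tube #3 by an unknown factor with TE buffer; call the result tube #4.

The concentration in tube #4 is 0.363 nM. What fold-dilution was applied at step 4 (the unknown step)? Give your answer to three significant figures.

Step 1: 50 μL + 450 μL = 500 μL total → factor 500/50 = 10
Step 2: 50 μL + 1200 μL = 1250 μL total → factor 1250/50 = 25
Step 3: 130 μL + 0.4 mL = 530 μL total → factor 530/130 = 4.0769
Step 4: unknown factor x
Product of known-step factors = 1019.2
Overall factor = 7.50 μM / (0.363 nM) = 20661
x = 20661 / 1019.2 = 20.3

20.3-fold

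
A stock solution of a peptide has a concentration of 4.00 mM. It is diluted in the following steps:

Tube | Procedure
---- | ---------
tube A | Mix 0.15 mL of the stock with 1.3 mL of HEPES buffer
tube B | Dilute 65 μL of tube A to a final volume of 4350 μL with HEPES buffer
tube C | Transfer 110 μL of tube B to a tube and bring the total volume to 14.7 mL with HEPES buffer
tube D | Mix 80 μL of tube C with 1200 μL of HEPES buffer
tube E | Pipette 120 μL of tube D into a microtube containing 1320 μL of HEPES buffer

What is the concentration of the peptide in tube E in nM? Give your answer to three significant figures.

Step 1: 0.15 mL + 1.3 mL = 1.45 mL total → factor 1.45/0.15 = 9.6667
Step 2: 65 μL brought to 4350 μL → factor 4350/65 = 66.923
Step 3: 110 μL brought to 14.7 mL → factor 14700/110 = 133.64
Step 4: 80 μL + 1200 μL = 1280 μL total → factor 1280/80 = 16
Step 5: 120 μL + 1320 μL = 1440 μL total → factor 1440/120 = 12
Overall dilution factor = 9.6667 × 66.923 × 133.64 × 16 × 12 = 1.6599 × 10^7
Final = 4.00 mM / 1.6599 × 10^7 = 2.410 × 10^-7 mM = 0.241 nM

0.241 nM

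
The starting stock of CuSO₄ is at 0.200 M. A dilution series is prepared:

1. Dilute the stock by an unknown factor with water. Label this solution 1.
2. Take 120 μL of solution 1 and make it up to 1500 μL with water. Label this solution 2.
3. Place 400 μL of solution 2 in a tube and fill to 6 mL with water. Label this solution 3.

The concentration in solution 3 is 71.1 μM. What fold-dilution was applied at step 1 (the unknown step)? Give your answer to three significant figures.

Step 1: unknown factor x
Step 2: 120 μL brought to 1500 μL → factor 1500/120 = 12.5
Step 3: 400 μL brought to 6 mL → factor 6000/400 = 15
Product of known-step factors = 187.5
Overall factor = 0.200 M / (71.1 μM) = 2812.9
x = 2812.9 / 187.5 = 15.0

15.0-fold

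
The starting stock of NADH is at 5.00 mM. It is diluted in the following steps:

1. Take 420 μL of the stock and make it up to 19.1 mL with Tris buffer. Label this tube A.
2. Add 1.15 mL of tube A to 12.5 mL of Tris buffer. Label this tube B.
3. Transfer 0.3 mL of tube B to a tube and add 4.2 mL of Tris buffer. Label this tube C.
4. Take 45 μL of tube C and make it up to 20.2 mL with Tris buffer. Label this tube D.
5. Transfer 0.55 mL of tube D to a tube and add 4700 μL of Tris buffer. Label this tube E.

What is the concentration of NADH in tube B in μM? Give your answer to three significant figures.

9.26 μM

Step 1: 420 μL brought to 19.1 mL → factor 19100/420 = 45.476
Step 2: 1.15 mL + 12.5 mL = 13.65 mL total → factor 13.65/1.15 = 11.87
Dilution factor through tube B = 45.476 × 11.87 = 539.78
[tube B] = 5.00 mM / 539.78 = 0.009263 mM = 9.26 μM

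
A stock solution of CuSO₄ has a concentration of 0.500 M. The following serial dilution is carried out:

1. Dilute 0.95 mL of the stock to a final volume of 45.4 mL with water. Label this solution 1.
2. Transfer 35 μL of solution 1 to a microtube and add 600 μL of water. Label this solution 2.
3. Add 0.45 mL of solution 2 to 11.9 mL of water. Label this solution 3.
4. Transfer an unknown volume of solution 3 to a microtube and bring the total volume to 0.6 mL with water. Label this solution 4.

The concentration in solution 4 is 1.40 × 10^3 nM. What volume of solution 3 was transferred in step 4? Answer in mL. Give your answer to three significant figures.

Step 1: 0.95 mL brought to 45.4 mL → factor 45.4/0.95 = 47.789
Step 2: 35 μL + 600 μL = 635 μL total → factor 635/35 = 18.143
Step 3: 0.45 mL + 11.9 mL = 12.35 mL total → factor 12.35/0.45 = 27.444
Step 4: v brought to 0.6 mL → factor = 0.6 mL/v
Product of known-step factors = 23795
Overall factor = 0.500 M / (1.40 × 10^3 nM) = 3.5714 × 10^5
Step-4 factor = 3.5714 × 10^5 / 23795 = 15.009
v = 0.6 mL / 15.009 = 0.0400 mL

0.0400 mL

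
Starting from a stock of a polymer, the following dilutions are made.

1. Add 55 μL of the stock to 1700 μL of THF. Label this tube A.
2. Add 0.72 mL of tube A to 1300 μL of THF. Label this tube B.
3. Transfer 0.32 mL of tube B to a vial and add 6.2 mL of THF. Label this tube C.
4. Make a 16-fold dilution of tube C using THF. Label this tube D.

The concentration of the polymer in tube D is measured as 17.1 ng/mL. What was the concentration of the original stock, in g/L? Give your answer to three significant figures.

0.499 g/L

Step 1: 55 μL + 1700 μL = 1755 μL total → factor 1755/55 = 31.909
Step 2: 0.72 mL + 1300 μL = 2.02 mL total → factor 2.02/0.72 = 2.8056
Step 3: 0.32 mL + 6.2 mL = 6.52 mL total → factor 6.52/0.32 = 20.375
Step 4: 16-fold → factor 16
Overall dilution factor = 31.909 × 2.8056 × 20.375 × 16 = 29184
Stock = 17.1 ng/mL × 29184 = 4.991 × 10^5 ng/mL = 0.499 g/L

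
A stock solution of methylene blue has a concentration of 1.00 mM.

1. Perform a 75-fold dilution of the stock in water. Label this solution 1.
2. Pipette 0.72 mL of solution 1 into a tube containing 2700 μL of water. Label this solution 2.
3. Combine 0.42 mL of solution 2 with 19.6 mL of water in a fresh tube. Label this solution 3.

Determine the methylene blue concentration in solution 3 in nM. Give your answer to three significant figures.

Step 1: 75-fold → factor 75
Step 2: 0.72 mL + 2700 μL = 3.42 mL total → factor 3.42/0.72 = 4.75
Step 3: 0.42 mL + 19.6 mL = 20.02 mL total → factor 20.02/0.42 = 47.667
Overall dilution factor = 75 × 4.75 × 47.667 = 16981
Final = 1.00 mM / 16981 = 5.889 × 10^-5 mM = 58.9 nM

58.9 nM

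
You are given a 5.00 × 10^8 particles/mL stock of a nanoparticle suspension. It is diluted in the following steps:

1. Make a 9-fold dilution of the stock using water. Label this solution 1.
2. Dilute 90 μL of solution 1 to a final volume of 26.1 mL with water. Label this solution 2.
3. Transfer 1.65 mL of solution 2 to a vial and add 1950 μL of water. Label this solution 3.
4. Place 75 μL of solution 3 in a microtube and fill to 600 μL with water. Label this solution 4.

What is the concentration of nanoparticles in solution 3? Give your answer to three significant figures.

Step 1: 9-fold → factor 9
Step 2: 90 μL brought to 26.1 mL → factor 26100/90 = 290
Step 3: 1.65 mL + 1950 μL = 3.6 mL total → factor 3.6/1.65 = 2.1818
Dilution factor through solution 3 = 9 × 290 × 2.1818 = 5694.5
[solution 3] = 5.00 × 10^8 particles/mL / 5694.5 = 8.78 × 10^4 particles/mL

8.78 × 10^4 particles/mL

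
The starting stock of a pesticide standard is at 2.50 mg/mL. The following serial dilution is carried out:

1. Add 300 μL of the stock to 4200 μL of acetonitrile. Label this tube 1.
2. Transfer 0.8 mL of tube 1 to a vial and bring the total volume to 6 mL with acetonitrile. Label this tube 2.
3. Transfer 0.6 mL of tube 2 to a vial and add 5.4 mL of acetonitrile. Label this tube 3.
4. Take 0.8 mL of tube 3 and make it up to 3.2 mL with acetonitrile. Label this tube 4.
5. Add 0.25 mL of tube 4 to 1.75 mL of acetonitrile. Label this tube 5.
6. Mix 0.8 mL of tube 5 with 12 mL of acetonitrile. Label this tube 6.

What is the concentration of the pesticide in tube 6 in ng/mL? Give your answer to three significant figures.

Step 1: 300 μL + 4200 μL = 4500 μL total → factor 4500/300 = 15
Step 2: 0.8 mL brought to 6 mL → factor 6/0.8 = 7.5
Step 3: 0.6 mL + 5.4 mL = 6 mL total → factor 6/0.6 = 10
Step 4: 0.8 mL brought to 3.2 mL → factor 3.2/0.8 = 4
Step 5: 0.25 mL + 1.75 mL = 2 mL total → factor 2/0.25 = 8
Step 6: 0.8 mL + 12 mL = 12.8 mL total → factor 12.8/0.8 = 16
Overall dilution factor = 15 × 7.5 × 10 × 4 × 8 × 16 = 5.76 × 10^5
Final = 2.50 mg/mL / 5.76 × 10^5 = 4.340 × 10^-6 mg/mL = 4.34 ng/mL

4.34 ng/mL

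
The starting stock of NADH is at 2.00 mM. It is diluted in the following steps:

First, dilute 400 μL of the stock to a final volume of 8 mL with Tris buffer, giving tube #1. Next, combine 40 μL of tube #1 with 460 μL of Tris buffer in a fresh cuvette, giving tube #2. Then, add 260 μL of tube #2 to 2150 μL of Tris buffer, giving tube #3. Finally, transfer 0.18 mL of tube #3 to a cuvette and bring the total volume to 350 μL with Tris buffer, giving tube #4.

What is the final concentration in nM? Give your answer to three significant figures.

Step 1: 400 μL brought to 8 mL → factor 8000/400 = 20
Step 2: 40 μL + 460 μL = 500 μL total → factor 500/40 = 12.5
Step 3: 260 μL + 2150 μL = 2410 μL total → factor 2410/260 = 9.2692
Step 4: 0.18 mL brought to 350 μL → factor 0.35/0.18 = 1.9444
Overall dilution factor = 20 × 12.5 × 9.2692 × 1.9444 = 4505.9
Final = 2.00 mM / 4505.9 = 0.0004439 mM = 444 nM

444 nM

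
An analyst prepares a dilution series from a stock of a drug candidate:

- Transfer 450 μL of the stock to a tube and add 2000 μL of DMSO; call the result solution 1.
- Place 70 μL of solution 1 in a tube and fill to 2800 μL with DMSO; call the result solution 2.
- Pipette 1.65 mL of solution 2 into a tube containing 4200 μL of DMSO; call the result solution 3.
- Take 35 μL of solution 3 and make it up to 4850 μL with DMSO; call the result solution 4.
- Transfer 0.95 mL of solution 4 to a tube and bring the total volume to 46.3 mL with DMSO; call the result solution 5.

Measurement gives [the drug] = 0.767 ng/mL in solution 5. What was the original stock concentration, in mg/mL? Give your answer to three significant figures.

Step 1: 450 μL + 2000 μL = 2450 μL total → factor 2450/450 = 5.4444
Step 2: 70 μL brought to 2800 μL → factor 2800/70 = 40
Step 3: 1.65 mL + 4200 μL = 5.85 mL total → factor 5.85/1.65 = 3.5455
Step 4: 35 μL brought to 4850 μL → factor 4850/35 = 138.57
Step 5: 0.95 mL brought to 46.3 mL → factor 46.3/0.95 = 48.737
Overall dilution factor = 5.4444 × 40 × 3.5455 × 138.57 × 48.737 = 5.2145 × 10^6
Stock = 0.767 ng/mL × 5.2145 × 10^6 = 4.000 × 10^6 ng/mL = 4.00 mg/mL

4.00 mg/mL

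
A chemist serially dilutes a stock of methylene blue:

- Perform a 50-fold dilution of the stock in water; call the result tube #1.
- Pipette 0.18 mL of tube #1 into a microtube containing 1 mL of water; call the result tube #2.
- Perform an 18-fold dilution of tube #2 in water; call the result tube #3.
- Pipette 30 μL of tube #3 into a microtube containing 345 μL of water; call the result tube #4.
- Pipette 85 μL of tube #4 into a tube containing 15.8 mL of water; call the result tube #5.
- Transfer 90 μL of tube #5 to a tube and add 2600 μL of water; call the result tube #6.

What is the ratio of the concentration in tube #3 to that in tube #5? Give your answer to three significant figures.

Step 1: 50-fold → factor 50
Step 2: 0.18 mL + 1 mL = 1.18 mL total → factor 1.18/0.18 = 6.5556
Step 3: 18-fold → factor 18
Step 4: 30 μL + 345 μL = 375 μL total → factor 375/30 = 12.5
Step 5: 85 μL + 15.8 mL = 15885 μL total → factor 15885/85 = 186.88
Dilution factor to tube #3 = 5900; to tube #5 = 1.3783 × 10^7
[tube #3]/[tube #5] = (factor to tube #5)/(factor to tube #3) = 1.3783 × 10^7/5900 = 2.34 × 10^3

2.34 × 10^3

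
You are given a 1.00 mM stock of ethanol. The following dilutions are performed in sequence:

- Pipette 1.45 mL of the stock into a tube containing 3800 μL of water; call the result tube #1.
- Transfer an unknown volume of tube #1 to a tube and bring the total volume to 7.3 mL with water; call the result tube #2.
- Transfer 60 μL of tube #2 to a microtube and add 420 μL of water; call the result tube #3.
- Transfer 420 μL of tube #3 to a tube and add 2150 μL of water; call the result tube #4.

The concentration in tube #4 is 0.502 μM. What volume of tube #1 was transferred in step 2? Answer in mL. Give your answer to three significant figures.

Step 1: 1.45 mL + 3800 μL = 5.25 mL total → factor 5.25/1.45 = 3.6207
Step 2: v brought to 7.3 mL → factor = 7.3 mL/v
Step 3: 60 μL + 420 μL = 480 μL total → factor 480/60 = 8
Step 4: 420 μL + 2150 μL = 2570 μL total → factor 2570/420 = 6.119
Product of known-step factors = 177.24
Overall factor = 1.00 mM / (0.502 μM) = 1992
Step-2 factor = 1992 / 177.24 = 11.239
v = 7.3 mL / 11.239 = 0.650 mL

0.650 mL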